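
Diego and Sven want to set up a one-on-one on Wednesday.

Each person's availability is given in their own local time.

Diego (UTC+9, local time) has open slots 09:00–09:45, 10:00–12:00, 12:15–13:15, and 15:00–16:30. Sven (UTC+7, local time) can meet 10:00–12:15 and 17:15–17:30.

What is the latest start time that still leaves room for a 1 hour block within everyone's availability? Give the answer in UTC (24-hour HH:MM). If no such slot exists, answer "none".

Diego → UTC: 00:00–00:45, 01:00–03:00, 03:15–04:15, 06:00–07:30.
Sven → UTC: 03:00–05:15, 10:15–10:30.
Diego ∩ Sven: 03:15–04:15.
Windows ≥ 60 min: 03:15–04:15.
Latest start in the last window 03:15–04:15 is 04:15 − 60 min = 03:15.

03:15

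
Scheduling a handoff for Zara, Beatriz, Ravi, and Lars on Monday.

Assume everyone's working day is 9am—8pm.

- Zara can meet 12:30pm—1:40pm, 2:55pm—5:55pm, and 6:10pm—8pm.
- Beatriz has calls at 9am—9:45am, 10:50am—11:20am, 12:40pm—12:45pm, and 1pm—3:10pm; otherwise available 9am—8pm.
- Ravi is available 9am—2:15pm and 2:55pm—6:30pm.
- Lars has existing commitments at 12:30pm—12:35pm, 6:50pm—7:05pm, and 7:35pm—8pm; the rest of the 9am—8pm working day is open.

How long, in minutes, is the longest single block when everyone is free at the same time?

165 minutes

Beatriz free within 09:00–20:00: 09:45–10:50, 11:20–12:40, 12:45–13:00, 15:10–20:00.
Lars free within 09:00–20:00: 09:00–12:30, 12:35–18:50, 19:05–19:35.
Zara ∩ Beatriz: 12:30–12:40, 12:45–13:00, 15:10–17:55, 18:10–20:00.
Zara ∩ Beatriz ∩ Ravi: 12:30–12:40, 12:45–13:00, 15:10–17:55, 18:10–18:30.
Zara ∩ Beatriz ∩ Ravi ∩ Lars: 12:35–12:40, 12:45–13:00, 15:10–17:55, 18:10–18:30.
Common window lengths: 5, 15, 165, 20 min; longest is 165.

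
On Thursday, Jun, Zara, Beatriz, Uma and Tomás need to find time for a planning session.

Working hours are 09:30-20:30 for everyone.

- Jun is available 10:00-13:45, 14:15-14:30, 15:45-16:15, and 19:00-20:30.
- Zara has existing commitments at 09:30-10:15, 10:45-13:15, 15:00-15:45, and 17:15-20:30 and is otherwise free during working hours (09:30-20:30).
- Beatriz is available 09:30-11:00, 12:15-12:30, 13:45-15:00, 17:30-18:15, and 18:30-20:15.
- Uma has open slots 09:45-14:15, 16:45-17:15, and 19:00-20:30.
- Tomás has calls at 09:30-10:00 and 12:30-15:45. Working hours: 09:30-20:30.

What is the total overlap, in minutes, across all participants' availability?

30 minutes

Zara free within 09:30–20:30: 10:15–10:45, 13:15–15:00, 15:45–17:15.
Tomás free within 09:30–20:30: 10:00–12:30, 15:45–20:30.
Jun ∩ Zara: 10:15–10:45, 13:15–13:45, 14:15–14:30, 15:45–16:15.
Jun ∩ Zara ∩ Beatriz: 10:15–10:45, 14:15–14:30.
Jun ∩ Zara ∩ Beatriz ∩ Uma: 10:15–10:45.
Jun ∩ Zara ∩ Beatriz ∩ Uma ∩ Tomás: 10:15–10:45.
Total common minutes: 30.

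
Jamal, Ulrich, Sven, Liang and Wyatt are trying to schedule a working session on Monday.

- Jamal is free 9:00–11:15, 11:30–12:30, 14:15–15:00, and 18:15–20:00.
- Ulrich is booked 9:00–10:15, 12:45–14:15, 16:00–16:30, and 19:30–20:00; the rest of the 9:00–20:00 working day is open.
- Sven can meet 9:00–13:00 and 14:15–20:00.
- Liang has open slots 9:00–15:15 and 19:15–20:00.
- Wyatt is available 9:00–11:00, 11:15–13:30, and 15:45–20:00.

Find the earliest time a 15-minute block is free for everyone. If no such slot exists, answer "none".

10:15

Ulrich free within 09:00–20:00: 10:15–12:45, 14:15–16:00, 16:30–19:30.
Jamal ∩ Ulrich: 10:15–11:15, 11:30–12:30, 14:15–15:00, 18:15–19:30.
Jamal ∩ Ulrich ∩ Sven: 10:15–11:15, 11:30–12:30, 14:15–15:00, 18:15–19:30.
Jamal ∩ Ulrich ∩ Sven ∩ Liang: 10:15–11:15, 11:30–12:30, 14:15–15:00, 19:15–19:30.
Jamal ∩ Ulrich ∩ Sven ∩ Liang ∩ Wyatt: 10:15–11:00, 11:30–12:30, 19:15–19:30.
Windows ≥ 15 min: 10:15–11:00, 11:30–12:30, 19:15–19:30.
Earliest such window starts at 10:15.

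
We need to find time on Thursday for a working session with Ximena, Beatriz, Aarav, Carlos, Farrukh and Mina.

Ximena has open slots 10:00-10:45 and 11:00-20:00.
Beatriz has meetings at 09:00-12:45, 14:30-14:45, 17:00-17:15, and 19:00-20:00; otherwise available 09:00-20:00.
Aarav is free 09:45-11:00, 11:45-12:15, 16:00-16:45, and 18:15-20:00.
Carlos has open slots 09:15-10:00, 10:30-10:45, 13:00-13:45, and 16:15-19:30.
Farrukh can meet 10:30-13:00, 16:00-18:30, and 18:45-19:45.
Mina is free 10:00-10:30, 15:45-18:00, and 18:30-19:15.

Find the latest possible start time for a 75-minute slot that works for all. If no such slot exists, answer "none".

none

Beatriz free within 09:00–20:00: 12:45–14:30, 14:45–17:00, 17:15–19:00.
Ximena ∩ Beatriz: 12:45–14:30, 14:45–17:00, 17:15–19:00.
Ximena ∩ Beatriz ∩ Aarav: 16:00–16:45, 18:15–19:00.
Ximena ∩ Beatriz ∩ Aarav ∩ Carlos: 16:15–16:45, 18:15–19:00.
Ximena ∩ Beatriz ∩ Aarav ∩ Carlos ∩ Farrukh: 16:15–16:45, 18:15–18:30, 18:45–19:00.
Ximena ∩ Beatriz ∩ Aarav ∩ Carlos ∩ Farrukh ∩ Mina: 16:15–16:45, 18:45–19:00.
Windows ≥ 75 min: (none).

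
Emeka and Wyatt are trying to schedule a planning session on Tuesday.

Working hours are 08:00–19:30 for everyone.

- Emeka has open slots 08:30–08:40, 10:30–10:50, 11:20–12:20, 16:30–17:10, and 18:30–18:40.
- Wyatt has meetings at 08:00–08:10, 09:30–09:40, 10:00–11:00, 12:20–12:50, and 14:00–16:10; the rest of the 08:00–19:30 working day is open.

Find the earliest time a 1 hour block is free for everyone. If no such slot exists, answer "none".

Wyatt free within 08:00–19:30: 08:10–09:30, 09:40–10:00, 11:00–12:20, 12:50–14:00, 16:10–19:30.
Emeka ∩ Wyatt: 08:30–08:40, 11:20–12:20, 16:30–17:10, 18:30–18:40.
Windows ≥ 60 min: 11:20–12:20.
Earliest such window starts at 11:20.

11:20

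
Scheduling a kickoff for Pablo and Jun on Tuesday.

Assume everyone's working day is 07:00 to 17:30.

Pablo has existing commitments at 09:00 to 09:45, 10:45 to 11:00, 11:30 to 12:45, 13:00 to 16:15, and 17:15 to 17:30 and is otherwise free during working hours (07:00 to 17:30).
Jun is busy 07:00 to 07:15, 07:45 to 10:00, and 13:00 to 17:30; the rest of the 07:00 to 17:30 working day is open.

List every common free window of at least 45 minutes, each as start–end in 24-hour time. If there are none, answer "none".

Pablo free within 07:00–17:30: 07:00–09:00, 09:45–10:45, 11:00–11:30, 12:45–13:00, 16:15–17:15.
Jun free within 07:00–17:30: 07:15–07:45, 10:00–13:00.
Pablo ∩ Jun: 07:15–07:45, 10:00–10:45, 11:00–11:30, 12:45–13:00.
Windows ≥ 45 min: 10:00–10:45.

10:00–10:45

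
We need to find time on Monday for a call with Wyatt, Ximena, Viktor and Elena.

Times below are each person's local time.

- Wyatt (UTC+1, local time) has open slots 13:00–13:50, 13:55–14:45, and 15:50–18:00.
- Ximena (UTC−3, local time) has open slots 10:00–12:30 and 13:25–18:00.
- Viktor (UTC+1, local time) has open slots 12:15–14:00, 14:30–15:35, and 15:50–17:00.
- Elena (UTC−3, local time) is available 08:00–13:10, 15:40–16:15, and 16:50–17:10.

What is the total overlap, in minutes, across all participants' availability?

Wyatt → UTC: 12:00–12:50, 12:55–13:45, 14:50–17:00.
Ximena → UTC: 13:00–15:30, 16:25–21:00.
Viktor → UTC: 11:15–13:00, 13:30–14:35, 14:50–16:00.
Elena → UTC: 11:00–16:10, 18:40–19:15, 19:50–20:10.
Wyatt ∩ Ximena: 13:00–13:45, 14:50–15:30, 16:25–17:00.
Wyatt ∩ Ximena ∩ Viktor: 13:30–13:45, 14:50–15:30.
Wyatt ∩ Ximena ∩ Viktor ∩ Elena: 13:30–13:45, 14:50–15:30.
Total common minutes: 15 + 40 = 55.

55 minutes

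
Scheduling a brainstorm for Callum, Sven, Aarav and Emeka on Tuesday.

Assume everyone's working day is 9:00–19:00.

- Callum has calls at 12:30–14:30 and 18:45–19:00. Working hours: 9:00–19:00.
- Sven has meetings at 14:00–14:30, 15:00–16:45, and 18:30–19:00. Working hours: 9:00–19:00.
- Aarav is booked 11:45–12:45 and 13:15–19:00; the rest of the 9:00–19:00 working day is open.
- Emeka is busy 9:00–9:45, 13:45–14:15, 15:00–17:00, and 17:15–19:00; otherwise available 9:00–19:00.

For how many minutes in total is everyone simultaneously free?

Callum free within 09:00–19:00: 09:00–12:30, 14:30–18:45.
Sven free within 09:00–19:00: 09:00–14:00, 14:30–15:00, 16:45–18:30.
Aarav free within 09:00–19:00: 09:00–11:45, 12:45–13:15.
Emeka free within 09:00–19:00: 09:45–13:45, 14:15–15:00, 17:00–17:15.
Callum ∩ Sven: 09:00–12:30, 14:30–15:00, 16:45–18:30.
Callum ∩ Sven ∩ Aarav: 09:00–11:45.
Callum ∩ Sven ∩ Aarav ∩ Emeka: 09:45–11:45.
Total common minutes: 120.

120 minutes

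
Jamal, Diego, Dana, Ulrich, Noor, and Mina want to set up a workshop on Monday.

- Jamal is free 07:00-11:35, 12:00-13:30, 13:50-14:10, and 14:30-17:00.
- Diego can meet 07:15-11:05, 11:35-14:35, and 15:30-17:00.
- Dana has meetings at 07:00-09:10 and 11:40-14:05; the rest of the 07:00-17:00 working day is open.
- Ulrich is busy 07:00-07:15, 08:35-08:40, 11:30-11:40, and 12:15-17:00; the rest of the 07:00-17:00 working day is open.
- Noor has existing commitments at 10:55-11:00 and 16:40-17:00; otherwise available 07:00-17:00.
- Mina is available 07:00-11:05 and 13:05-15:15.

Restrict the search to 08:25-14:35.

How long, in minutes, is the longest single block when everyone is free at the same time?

105 minutes

Dana free within 07:00–17:00: 09:10–11:40, 14:05–17:00.
Ulrich free within 07:00–17:00: 07:15–08:35, 08:40–11:30, 11:40–12:15.
Noor free within 07:00–17:00: 07:00–10:55, 11:00–16:40.
Jamal ∩ Diego: 07:15–11:05, 12:00–13:30, 13:50–14:10, 14:30–14:35, 15:30–17:00.
Jamal ∩ Diego ∩ Dana: 09:10–11:05, 14:05–14:10, 14:30–14:35, 15:30–17:00.
Jamal ∩ Diego ∩ Dana ∩ Ulrich: 09:10–11:05.
Jamal ∩ Diego ∩ Dana ∩ Ulrich ∩ Noor: 09:10–10:55, 11:00–11:05.
Jamal ∩ Diego ∩ Dana ∩ Ulrich ∩ Noor ∩ Mina: 09:10–10:55, 11:00–11:05.
Restricted to 08:25–14:35: 09:10–10:55, 11:00–11:05.
Common window lengths: 105, 5 min; longest is 105.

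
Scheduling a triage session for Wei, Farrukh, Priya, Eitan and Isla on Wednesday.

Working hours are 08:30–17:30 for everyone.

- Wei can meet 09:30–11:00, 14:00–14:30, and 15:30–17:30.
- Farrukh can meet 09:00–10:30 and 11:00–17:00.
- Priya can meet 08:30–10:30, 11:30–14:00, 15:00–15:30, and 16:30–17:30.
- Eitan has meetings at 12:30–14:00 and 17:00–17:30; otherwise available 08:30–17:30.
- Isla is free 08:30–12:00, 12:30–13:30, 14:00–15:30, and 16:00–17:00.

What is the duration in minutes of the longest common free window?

60 minutes

Eitan free within 08:30–17:30: 08:30–12:30, 14:00–17:00.
Wei ∩ Farrukh: 09:30–10:30, 14:00–14:30, 15:30–17:00.
Wei ∩ Farrukh ∩ Priya: 09:30–10:30, 16:30–17:00.
Wei ∩ Farrukh ∩ Priya ∩ Eitan: 09:30–10:30, 16:30–17:00.
Wei ∩ Farrukh ∩ Priya ∩ Eitan ∩ Isla: 09:30–10:30, 16:30–17:00.
Common window lengths: 60, 30 min; longest is 60.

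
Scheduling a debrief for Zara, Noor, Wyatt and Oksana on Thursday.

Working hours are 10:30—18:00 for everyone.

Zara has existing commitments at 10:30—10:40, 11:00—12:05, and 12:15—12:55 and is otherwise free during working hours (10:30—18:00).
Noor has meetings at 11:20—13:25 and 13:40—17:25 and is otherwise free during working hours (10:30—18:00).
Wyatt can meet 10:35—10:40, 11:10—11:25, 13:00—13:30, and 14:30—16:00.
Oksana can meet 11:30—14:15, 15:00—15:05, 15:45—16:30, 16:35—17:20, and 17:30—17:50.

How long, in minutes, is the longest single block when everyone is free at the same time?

5 minutes

Zara free within 10:30–18:00: 10:40–11:00, 12:05–12:15, 12:55–18:00.
Noor free within 10:30–18:00: 10:30–11:20, 13:25–13:40, 17:25–18:00.
Zara ∩ Noor: 10:40–11:00, 13:25–13:40, 17:25–18:00.
Zara ∩ Noor ∩ Wyatt: 13:25–13:30.
Zara ∩ Noor ∩ Wyatt ∩ Oksana: 13:25–13:30.
Single common window of 5 minutes.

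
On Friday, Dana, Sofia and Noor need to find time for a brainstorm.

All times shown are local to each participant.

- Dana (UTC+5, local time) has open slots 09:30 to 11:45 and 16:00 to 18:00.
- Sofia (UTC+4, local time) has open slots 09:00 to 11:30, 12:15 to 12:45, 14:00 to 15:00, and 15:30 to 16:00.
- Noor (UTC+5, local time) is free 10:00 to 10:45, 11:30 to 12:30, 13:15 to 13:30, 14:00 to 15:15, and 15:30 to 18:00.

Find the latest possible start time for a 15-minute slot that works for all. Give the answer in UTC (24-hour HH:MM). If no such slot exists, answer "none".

Dana → UTC: 04:30–06:45, 11:00–13:00.
Sofia → UTC: 05:00–07:30, 08:15–08:45, 10:00–11:00, 11:30–12:00.
Noor → UTC: 05:00–05:45, 06:30–07:30, 08:15–08:30, 09:00–10:15, 10:30–13:00.
Dana ∩ Sofia: 05:00–06:45, 11:30–12:00.
Dana ∩ Sofia ∩ Noor: 05:00–05:45, 06:30–06:45, 11:30–12:00.
Windows ≥ 15 min: 05:00–05:45, 06:30–06:45, 11:30–12:00.
Latest start in the last window 11:30–12:00 is 12:00 − 15 min = 11:45.

11:45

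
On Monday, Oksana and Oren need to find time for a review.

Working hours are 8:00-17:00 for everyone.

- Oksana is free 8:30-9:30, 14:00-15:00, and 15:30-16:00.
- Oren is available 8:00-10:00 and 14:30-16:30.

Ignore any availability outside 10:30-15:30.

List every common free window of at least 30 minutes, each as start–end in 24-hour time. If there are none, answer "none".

Oksana ∩ Oren: 08:30–09:30, 14:30–15:00, 15:30–16:00.
Restricted to 10:30–15:30: 14:30–15:00.
Windows ≥ 30 min: 14:30–15:00.

14:30–15:00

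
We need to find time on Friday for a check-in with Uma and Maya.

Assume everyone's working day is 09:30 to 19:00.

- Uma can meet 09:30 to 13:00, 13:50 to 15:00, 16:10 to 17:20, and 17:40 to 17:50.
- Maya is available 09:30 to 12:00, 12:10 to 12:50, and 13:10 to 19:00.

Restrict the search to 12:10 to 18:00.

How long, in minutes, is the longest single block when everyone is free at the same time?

70 minutes

Uma ∩ Maya: 09:30–12:00, 12:10–12:50, 13:50–15:00, 16:10–17:20, 17:40–17:50.
Restricted to 12:10–18:00: 12:10–12:50, 13:50–15:00, 16:10–17:20, 17:40–17:50.
Common window lengths: 40, 70, 70, 10 min; longest is 70.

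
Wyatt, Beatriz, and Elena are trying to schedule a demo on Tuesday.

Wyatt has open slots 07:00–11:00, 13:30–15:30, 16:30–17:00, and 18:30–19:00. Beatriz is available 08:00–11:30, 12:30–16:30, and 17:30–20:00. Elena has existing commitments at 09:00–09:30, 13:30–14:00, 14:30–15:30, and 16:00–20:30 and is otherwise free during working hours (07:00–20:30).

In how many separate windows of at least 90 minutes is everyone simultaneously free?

Elena free within 07:00–20:30: 07:00–09:00, 09:30–13:30, 14:00–14:30, 15:30–16:00.
Wyatt ∩ Beatriz: 08:00–11:00, 13:30–15:30, 18:30–19:00.
Wyatt ∩ Beatriz ∩ Elena: 08:00–09:00, 09:30–11:00, 14:00–14:30.
Windows ≥ 90 min: 09:30–11:00.
That's 1 window.

1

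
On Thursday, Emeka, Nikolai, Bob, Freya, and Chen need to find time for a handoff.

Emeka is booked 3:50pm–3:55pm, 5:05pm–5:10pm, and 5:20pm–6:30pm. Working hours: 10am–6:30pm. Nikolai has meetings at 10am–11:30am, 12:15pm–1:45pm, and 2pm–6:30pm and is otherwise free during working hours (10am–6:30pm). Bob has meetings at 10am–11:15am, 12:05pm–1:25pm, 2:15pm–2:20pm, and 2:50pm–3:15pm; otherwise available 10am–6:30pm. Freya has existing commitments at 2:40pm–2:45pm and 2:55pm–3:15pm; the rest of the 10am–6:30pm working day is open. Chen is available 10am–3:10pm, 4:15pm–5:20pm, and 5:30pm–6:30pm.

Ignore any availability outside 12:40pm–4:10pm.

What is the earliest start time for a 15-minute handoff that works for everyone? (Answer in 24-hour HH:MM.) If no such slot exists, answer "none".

Emeka free within 10:00–18:30: 10:00–15:50, 15:55–17:05, 17:10–17:20.
Nikolai free within 10:00–18:30: 11:30–12:15, 13:45–14:00.
Bob free within 10:00–18:30: 11:15–12:05, 13:25–14:15, 14:20–14:50, 15:15–18:30.
Freya free within 10:00–18:30: 10:00–14:40, 14:45–14:55, 15:15–18:30.
Emeka ∩ Nikolai: 11:30–12:15, 13:45–14:00.
Emeka ∩ Nikolai ∩ Bob: 11:30–12:05, 13:45–14:00.
Emeka ∩ Nikolai ∩ Bob ∩ Freya: 11:30–12:05, 13:45–14:00.
Emeka ∩ Nikolai ∩ Bob ∩ Freya ∩ Chen: 11:30–12:05, 13:45–14:00.
Restricted to 12:40–16:10: 13:45–14:00.
Windows ≥ 15 min: 13:45–14:00.
Earliest such window starts at 13:45.

13:45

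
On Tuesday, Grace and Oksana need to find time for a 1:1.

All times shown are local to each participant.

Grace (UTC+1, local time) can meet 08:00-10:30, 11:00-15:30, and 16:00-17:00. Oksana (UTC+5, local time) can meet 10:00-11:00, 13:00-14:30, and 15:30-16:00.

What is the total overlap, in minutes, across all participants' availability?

120 minutes

Grace → UTC: 07:00–09:30, 10:00–14:30, 15:00–16:00.
Oksana → UTC: 05:00–06:00, 08:00–09:30, 10:30–11:00.
Grace ∩ Oksana: 08:00–09:30, 10:30–11:00.
Total common minutes: 90 + 30 = 120.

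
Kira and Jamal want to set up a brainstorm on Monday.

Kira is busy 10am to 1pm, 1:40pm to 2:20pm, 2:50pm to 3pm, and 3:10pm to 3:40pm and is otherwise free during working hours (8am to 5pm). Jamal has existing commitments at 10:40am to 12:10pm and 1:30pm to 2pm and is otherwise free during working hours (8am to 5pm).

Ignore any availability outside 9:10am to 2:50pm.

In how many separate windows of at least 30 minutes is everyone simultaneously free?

3

Kira free within 08:00–17:00: 08:00–10:00, 13:00–13:40, 14:20–14:50, 15:00–15:10, 15:40–17:00.
Jamal free within 08:00–17:00: 08:00–10:40, 12:10–13:30, 14:00–17:00.
Kira ∩ Jamal: 08:00–10:00, 13:00–13:30, 14:20–14:50, 15:00–15:10, 15:40–17:00.
Restricted to 09:10–14:50: 09:10–10:00, 13:00–13:30, 14:20–14:50.
Windows ≥ 30 min: 09:10–10:00, 13:00–13:30, 14:20–14:50.
That's 3 windows.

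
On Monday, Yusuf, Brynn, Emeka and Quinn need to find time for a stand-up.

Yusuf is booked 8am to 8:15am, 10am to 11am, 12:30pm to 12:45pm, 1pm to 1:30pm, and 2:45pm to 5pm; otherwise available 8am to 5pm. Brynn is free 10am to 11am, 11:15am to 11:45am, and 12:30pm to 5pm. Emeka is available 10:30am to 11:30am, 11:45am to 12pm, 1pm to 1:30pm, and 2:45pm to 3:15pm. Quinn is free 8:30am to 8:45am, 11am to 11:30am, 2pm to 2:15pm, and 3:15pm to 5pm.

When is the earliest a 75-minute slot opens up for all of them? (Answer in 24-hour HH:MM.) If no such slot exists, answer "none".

Yusuf free within 08:00–17:00: 08:15–10:00, 11:00–12:30, 12:45–13:00, 13:30–14:45.
Yusuf ∩ Brynn: 11:15–11:45, 12:45–13:00, 13:30–14:45.
Yusuf ∩ Brynn ∩ Emeka: 11:15–11:30.
Yusuf ∩ Brynn ∩ Emeka ∩ Quinn: 11:15–11:30.
Windows ≥ 75 min: (none).

none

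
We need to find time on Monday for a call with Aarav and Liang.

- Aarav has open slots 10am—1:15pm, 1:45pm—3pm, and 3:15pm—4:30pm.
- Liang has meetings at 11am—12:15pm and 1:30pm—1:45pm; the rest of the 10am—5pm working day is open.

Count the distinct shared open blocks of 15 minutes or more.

4

Liang free within 10:00–17:00: 10:00–11:00, 12:15–13:30, 13:45–17:00.
Aarav ∩ Liang: 10:00–11:00, 12:15–13:15, 13:45–15:00, 15:15–16:30.
Windows ≥ 15 min: 10:00–11:00, 12:15–13:15, 13:45–15:00, 15:15–16:30.
That's 4 windows.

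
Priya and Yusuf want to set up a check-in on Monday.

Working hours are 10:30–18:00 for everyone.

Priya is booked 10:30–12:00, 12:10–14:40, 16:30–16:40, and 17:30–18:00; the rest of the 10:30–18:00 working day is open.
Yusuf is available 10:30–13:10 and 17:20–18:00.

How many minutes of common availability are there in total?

20 minutes

Priya free within 10:30–18:00: 12:00–12:10, 14:40–16:30, 16:40–17:30.
Priya ∩ Yusuf: 12:00–12:10, 17:20–17:30.
Total common minutes: 10 + 10 = 20.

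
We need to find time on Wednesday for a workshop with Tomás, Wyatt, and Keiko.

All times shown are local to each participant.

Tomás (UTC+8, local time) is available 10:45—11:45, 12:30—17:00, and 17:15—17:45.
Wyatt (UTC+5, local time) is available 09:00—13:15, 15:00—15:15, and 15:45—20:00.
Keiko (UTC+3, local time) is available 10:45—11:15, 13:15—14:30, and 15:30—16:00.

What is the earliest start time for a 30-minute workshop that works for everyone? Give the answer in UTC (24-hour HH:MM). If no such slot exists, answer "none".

07:45

Tomás → UTC: 02:45–03:45, 04:30–09:00, 09:15–09:45.
Wyatt → UTC: 04:00–08:15, 10:00–10:15, 10:45–15:00.
Keiko → UTC: 07:45–08:15, 10:15–11:30, 12:30–13:00.
Tomás ∩ Wyatt: 04:30–08:15.
Tomás ∩ Wyatt ∩ Keiko: 07:45–08:15.
Windows ≥ 30 min: 07:45–08:15.
Earliest such window starts at 07:45.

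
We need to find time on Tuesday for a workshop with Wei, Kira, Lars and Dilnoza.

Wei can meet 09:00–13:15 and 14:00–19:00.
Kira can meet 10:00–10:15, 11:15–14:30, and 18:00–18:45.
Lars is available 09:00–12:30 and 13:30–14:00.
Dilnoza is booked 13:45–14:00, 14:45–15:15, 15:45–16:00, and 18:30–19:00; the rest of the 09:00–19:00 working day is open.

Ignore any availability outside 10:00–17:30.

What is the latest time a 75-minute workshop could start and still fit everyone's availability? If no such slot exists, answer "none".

11:15

Dilnoza free within 09:00–19:00: 09:00–13:45, 14:00–14:45, 15:15–15:45, 16:00–18:30.
Wei ∩ Kira: 10:00–10:15, 11:15–13:15, 14:00–14:30, 18:00–18:45.
Wei ∩ Kira ∩ Lars: 10:00–10:15, 11:15–12:30.
Wei ∩ Kira ∩ Lars ∩ Dilnoza: 10:00–10:15, 11:15–12:30.
Restricted to 10:00–17:30: 10:00–10:15, 11:15–12:30.
Windows ≥ 75 min: 11:15–12:30.
Latest start in the last window 11:15–12:30 is 12:30 − 75 min = 11:15.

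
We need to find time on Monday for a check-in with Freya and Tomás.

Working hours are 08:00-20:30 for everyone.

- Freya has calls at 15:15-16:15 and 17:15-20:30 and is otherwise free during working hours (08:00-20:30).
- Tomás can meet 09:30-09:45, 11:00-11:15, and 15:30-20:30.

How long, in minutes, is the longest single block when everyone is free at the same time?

Freya free within 08:00–20:30: 08:00–15:15, 16:15–17:15.
Freya ∩ Tomás: 09:30–09:45, 11:00–11:15, 16:15–17:15.
Common window lengths: 15, 15, 60 min; longest is 60.

60 minutes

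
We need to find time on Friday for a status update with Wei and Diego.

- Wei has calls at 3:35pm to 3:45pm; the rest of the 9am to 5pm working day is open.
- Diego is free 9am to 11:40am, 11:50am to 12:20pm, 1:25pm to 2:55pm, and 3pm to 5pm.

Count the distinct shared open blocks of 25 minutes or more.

5

Wei free within 09:00–17:00: 09:00–15:35, 15:45–17:00.
Wei ∩ Diego: 09:00–11:40, 11:50–12:20, 13:25–14:55, 15:00–15:35, 15:45–17:00.
Windows ≥ 25 min: 09:00–11:40, 11:50–12:20, 13:25–14:55, 15:00–15:35, 15:45–17:00.
That's 5 windows.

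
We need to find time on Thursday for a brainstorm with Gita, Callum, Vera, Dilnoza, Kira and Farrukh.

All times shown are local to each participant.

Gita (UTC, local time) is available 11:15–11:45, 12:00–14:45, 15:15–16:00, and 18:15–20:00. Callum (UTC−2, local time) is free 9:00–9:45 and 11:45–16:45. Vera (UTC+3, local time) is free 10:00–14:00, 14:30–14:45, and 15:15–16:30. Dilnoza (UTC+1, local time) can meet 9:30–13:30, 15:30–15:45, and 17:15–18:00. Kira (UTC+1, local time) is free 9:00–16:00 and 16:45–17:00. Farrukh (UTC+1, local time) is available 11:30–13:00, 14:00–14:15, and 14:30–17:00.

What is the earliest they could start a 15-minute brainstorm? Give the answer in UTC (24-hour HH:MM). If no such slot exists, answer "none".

Gita → UTC: 11:15–11:45, 12:00–14:45, 15:15–16:00, 18:15–20:00.
Callum → UTC: 11:00–11:45, 13:45–18:45.
Vera → UTC: 07:00–11:00, 11:30–11:45, 12:15–13:30.
Dilnoza → UTC: 08:30–12:30, 14:30–14:45, 16:15–17:00.
Kira → UTC: 08:00–15:00, 15:45–16:00.
Farrukh → UTC: 10:30–12:00, 13:00–13:15, 13:30–16:00.
Gita ∩ Callum: 11:15–11:45, 13:45–14:45, 15:15–16:00, 18:15–18:45.
Gita ∩ Callum ∩ Vera: 11:30–11:45.
Gita ∩ Callum ∩ Vera ∩ Dilnoza: 11:30–11:45.
Gita ∩ Callum ∩ Vera ∩ Dilnoza ∩ Kira: 11:30–11:45.
Gita ∩ Callum ∩ Vera ∩ Dilnoza ∩ Kira ∩ Farrukh: 11:30–11:45.
Windows ≥ 15 min: 11:30–11:45.
Earliest such window starts at 11:30.

11:30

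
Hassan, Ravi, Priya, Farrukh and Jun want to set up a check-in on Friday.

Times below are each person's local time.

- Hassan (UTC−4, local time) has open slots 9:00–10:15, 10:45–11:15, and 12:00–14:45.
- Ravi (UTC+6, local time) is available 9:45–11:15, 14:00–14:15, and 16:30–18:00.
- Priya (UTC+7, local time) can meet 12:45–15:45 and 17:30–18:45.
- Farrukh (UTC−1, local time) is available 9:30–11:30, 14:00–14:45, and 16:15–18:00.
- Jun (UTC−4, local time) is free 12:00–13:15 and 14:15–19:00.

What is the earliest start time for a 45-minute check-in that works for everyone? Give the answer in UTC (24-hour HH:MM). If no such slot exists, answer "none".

none

Hassan → UTC: 13:00–14:15, 14:45–15:15, 16:00–18:45.
Ravi → UTC: 03:45–05:15, 08:00–08:15, 10:30–12:00.
Priya → UTC: 05:45–08:45, 10:30–11:45.
Farrukh → UTC: 10:30–12:30, 15:00–15:45, 17:15–19:00.
Jun → UTC: 16:00–17:15, 18:15–23:00.
Hassan ∩ Ravi: (none).
Hassan ∩ Ravi ∩ Priya: (none).
Hassan ∩ Ravi ∩ Priya ∩ Farrukh: (none).
Hassan ∩ Ravi ∩ Priya ∩ Farrukh ∩ Jun: (none).
Windows ≥ 45 min: (none).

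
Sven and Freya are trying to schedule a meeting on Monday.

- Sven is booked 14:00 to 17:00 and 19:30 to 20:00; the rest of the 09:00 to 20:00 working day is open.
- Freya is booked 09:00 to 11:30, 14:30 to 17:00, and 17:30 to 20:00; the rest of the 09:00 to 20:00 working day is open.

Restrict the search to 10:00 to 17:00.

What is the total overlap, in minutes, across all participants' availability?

Sven free within 09:00–20:00: 09:00–14:00, 17:00–19:30.
Freya free within 09:00–20:00: 11:30–14:30, 17:00–17:30.
Sven ∩ Freya: 11:30–14:00, 17:00–17:30.
Restricted to 10:00–17:00: 11:30–14:00.
Total common minutes: 150.

150 minutes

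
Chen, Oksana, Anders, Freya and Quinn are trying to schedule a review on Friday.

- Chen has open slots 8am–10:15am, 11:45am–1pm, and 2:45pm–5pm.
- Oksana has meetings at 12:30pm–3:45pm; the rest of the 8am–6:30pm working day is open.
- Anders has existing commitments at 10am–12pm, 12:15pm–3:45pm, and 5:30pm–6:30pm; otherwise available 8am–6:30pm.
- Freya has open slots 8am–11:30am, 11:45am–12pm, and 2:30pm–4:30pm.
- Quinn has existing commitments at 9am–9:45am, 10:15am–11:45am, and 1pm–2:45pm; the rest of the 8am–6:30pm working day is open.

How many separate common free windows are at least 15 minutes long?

Oksana free within 08:00–18:30: 08:00–12:30, 15:45–18:30.
Anders free within 08:00–18:30: 08:00–10:00, 12:00–12:15, 15:45–17:30.
Quinn free within 08:00–18:30: 08:00–09:00, 09:45–10:15, 11:45–13:00, 14:45–18:30.
Chen ∩ Oksana: 08:00–10:15, 11:45–12:30, 15:45–17:00.
Chen ∩ Oksana ∩ Anders: 08:00–10:00, 12:00–12:15, 15:45–17:00.
Chen ∩ Oksana ∩ Anders ∩ Freya: 08:00–10:00, 15:45–16:30.
Chen ∩ Oksana ∩ Anders ∩ Freya ∩ Quinn: 08:00–09:00, 09:45–10:00, 15:45–16:30.
Windows ≥ 15 min: 08:00–09:00, 09:45–10:00, 15:45–16:30.
That's 3 windows.

3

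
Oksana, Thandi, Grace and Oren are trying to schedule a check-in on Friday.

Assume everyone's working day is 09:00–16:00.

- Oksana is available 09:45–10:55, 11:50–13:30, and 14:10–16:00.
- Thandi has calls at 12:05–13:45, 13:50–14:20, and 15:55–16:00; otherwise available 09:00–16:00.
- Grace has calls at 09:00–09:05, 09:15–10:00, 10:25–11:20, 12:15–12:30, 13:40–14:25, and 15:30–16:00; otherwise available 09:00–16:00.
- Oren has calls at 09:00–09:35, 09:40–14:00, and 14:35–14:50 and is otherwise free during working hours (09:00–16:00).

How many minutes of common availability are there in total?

50 minutes

Thandi free within 09:00–16:00: 09:00–12:05, 13:45–13:50, 14:20–15:55.
Grace free within 09:00–16:00: 09:05–09:15, 10:00–10:25, 11:20–12:15, 12:30–13:40, 14:25–15:30.
Oren free within 09:00–16:00: 09:35–09:40, 14:00–14:35, 14:50–16:00.
Oksana ∩ Thandi: 09:45–10:55, 11:50–12:05, 14:20–15:55.
Oksana ∩ Thandi ∩ Grace: 10:00–10:25, 11:50–12:05, 14:25–15:30.
Oksana ∩ Thandi ∩ Grace ∩ Oren: 14:25–14:35, 14:50–15:30.
Total common minutes: 10 + 40 = 50.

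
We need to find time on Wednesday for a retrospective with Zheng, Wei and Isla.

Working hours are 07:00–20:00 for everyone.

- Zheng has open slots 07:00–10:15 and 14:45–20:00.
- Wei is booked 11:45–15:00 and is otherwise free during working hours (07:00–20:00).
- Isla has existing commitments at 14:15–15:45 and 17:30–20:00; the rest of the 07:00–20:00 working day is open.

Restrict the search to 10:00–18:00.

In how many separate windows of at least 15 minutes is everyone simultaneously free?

2

Wei free within 07:00–20:00: 07:00–11:45, 15:00–20:00.
Isla free within 07:00–20:00: 07:00–14:15, 15:45–17:30.
Zheng ∩ Wei: 07:00–10:15, 15:00–20:00.
Zheng ∩ Wei ∩ Isla: 07:00–10:15, 15:45–17:30.
Restricted to 10:00–18:00: 10:00–10:15, 15:45–17:30.
Windows ≥ 15 min: 10:00–10:15, 15:45–17:30.
That's 2 windows.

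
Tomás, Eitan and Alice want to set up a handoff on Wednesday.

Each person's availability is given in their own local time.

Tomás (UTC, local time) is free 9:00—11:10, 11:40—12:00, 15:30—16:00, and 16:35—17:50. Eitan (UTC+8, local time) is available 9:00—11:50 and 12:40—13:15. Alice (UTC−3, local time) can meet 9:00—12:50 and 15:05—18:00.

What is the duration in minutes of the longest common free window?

0 minutes

Tomás → UTC: 09:00–11:10, 11:40–12:00, 15:30–16:00, 16:35–17:50.
Eitan → UTC: 01:00–03:50, 04:40–05:15.
Alice → UTC: 12:00–15:50, 18:05–21:00.
Tomás ∩ Eitan: (none).
Tomás ∩ Eitan ∩ Alice: (none).
No common window.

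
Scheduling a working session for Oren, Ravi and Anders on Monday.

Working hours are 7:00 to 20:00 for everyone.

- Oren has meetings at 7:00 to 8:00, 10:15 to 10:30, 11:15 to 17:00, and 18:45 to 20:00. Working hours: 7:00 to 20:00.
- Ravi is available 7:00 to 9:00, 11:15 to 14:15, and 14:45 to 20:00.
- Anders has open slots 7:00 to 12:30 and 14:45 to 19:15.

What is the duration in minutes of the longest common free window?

105 minutes

Oren free within 07:00–20:00: 08:00–10:15, 10:30–11:15, 17:00–18:45.
Oren ∩ Ravi: 08:00–09:00, 17:00–18:45.
Oren ∩ Ravi ∩ Anders: 08:00–09:00, 17:00–18:45.
Common window lengths: 60, 105 min; longest is 105.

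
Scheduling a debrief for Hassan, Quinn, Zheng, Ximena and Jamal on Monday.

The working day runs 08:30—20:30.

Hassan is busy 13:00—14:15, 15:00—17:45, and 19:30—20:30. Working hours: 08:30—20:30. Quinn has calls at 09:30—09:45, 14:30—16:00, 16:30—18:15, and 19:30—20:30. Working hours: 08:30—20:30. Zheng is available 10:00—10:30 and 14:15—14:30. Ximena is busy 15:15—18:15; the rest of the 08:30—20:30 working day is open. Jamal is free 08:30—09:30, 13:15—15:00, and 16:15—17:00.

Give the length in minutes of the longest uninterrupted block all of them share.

Hassan free within 08:30–20:30: 08:30–13:00, 14:15–15:00, 17:45–19:30.
Quinn free within 08:30–20:30: 08:30–09:30, 09:45–14:30, 16:00–16:30, 18:15–19:30.
Ximena free within 08:30–20:30: 08:30–15:15, 18:15–20:30.
Hassan ∩ Quinn: 08:30–09:30, 09:45–13:00, 14:15–14:30, 18:15–19:30.
Hassan ∩ Quinn ∩ Zheng: 10:00–10:30, 14:15–14:30.
Hassan ∩ Quinn ∩ Zheng ∩ Ximena: 10:00–10:30, 14:15–14:30.
Hassan ∩ Quinn ∩ Zheng ∩ Ximena ∩ Jamal: 14:15–14:30.
Single common window of 15 minutes.

15 minutes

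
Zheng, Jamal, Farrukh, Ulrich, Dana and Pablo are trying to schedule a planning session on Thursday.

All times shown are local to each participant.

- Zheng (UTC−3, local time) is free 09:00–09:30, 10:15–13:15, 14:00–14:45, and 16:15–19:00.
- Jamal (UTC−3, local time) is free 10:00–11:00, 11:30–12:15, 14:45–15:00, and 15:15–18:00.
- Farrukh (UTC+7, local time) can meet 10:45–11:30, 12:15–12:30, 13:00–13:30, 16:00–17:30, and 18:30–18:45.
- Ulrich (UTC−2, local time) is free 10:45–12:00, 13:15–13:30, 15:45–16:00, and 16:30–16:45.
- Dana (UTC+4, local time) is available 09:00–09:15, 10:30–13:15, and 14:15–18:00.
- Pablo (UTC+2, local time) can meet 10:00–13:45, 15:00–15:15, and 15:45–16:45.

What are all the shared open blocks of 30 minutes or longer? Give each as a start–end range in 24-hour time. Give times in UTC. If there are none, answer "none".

none

Zheng → UTC: 12:00–12:30, 13:15–16:15, 17:00–17:45, 19:15–22:00.
Jamal → UTC: 13:00–14:00, 14:30–15:15, 17:45–18:00, 18:15–21:00.
Farrukh → UTC: 03:45–04:30, 05:15–05:30, 06:00–06:30, 09:00–10:30, 11:30–11:45.
Ulrich → UTC: 12:45–14:00, 15:15–15:30, 17:45–18:00, 18:30–18:45.
Dana → UTC: 05:00–05:15, 06:30–09:15, 10:15–14:00.
Pablo → UTC: 08:00–11:45, 13:00–13:15, 13:45–14:45.
Zheng ∩ Jamal: 13:15–14:00, 14:30–15:15, 19:15–21:00.
Zheng ∩ Jamal ∩ Farrukh: (none).
Zheng ∩ Jamal ∩ Farrukh ∩ Ulrich: (none).
Zheng ∩ Jamal ∩ Farrukh ∩ Ulrich ∩ Dana: (none).
Zheng ∩ Jamal ∩ Farrukh ∩ Ulrich ∩ Dana ∩ Pablo: (none).
Windows ≥ 30 min: (none).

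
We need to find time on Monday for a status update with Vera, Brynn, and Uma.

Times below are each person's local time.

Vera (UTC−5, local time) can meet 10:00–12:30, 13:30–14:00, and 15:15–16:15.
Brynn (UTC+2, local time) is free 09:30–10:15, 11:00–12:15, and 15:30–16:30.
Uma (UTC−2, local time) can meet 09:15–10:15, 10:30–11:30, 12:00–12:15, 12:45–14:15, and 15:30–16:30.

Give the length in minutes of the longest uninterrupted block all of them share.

Vera → UTC: 15:00–17:30, 18:30–19:00, 20:15–21:15.
Brynn → UTC: 07:30–08:15, 09:00–10:15, 13:30–14:30.
Uma → UTC: 11:15–12:15, 12:30–13:30, 14:00–14:15, 14:45–16:15, 17:30–18:30.
Vera ∩ Brynn: (none).
Vera ∩ Brynn ∩ Uma: (none).
No common window.

0 minutes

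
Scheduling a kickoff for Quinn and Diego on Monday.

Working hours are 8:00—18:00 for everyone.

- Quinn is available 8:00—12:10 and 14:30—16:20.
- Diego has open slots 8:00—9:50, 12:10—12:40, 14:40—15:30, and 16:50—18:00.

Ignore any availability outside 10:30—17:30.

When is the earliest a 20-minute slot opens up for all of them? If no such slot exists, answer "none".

14:40

Quinn ∩ Diego: 08:00–09:50, 14:40–15:30.
Restricted to 10:30–17:30: 14:40–15:30.
Windows ≥ 20 min: 14:40–15:30.
Earliest such window starts at 14:40.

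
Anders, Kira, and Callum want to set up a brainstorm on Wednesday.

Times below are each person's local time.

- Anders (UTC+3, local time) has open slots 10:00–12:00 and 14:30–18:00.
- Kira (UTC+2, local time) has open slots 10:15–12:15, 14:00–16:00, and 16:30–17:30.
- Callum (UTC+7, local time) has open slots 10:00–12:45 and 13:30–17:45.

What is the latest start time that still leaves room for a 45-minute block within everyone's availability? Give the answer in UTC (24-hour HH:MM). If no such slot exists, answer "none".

08:15

Anders → UTC: 07:00–09:00, 11:30–15:00.
Kira → UTC: 08:15–10:15, 12:00–14:00, 14:30–15:30.
Callum → UTC: 03:00–05:45, 06:30–10:45.
Anders ∩ Kira: 08:15–09:00, 12:00–14:00, 14:30–15:00.
Anders ∩ Kira ∩ Callum: 08:15–09:00.
Windows ≥ 45 min: 08:15–09:00.
Latest start in the last window 08:15–09:00 is 09:00 − 45 min = 08:15.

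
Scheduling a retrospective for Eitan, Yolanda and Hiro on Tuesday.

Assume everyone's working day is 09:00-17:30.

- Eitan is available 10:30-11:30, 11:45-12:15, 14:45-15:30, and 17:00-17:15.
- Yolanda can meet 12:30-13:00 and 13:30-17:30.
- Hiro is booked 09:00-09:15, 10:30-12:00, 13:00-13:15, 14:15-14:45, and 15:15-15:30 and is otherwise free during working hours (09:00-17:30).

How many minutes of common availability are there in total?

45 minutes

Hiro free within 09:00–17:30: 09:15–10:30, 12:00–13:00, 13:15–14:15, 14:45–15:15, 15:30–17:30.
Eitan ∩ Yolanda: 14:45–15:30, 17:00–17:15.
Eitan ∩ Yolanda ∩ Hiro: 14:45–15:15, 17:00–17:15.
Total common minutes: 30 + 15 = 45.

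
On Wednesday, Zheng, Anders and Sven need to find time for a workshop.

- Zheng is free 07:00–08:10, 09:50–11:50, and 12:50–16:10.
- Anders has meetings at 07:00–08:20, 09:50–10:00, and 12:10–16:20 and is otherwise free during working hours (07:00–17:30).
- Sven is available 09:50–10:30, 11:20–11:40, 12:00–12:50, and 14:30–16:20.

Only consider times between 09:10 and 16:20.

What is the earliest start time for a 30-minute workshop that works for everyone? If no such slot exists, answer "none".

Anders free within 07:00–17:30: 08:20–09:50, 10:00–12:10, 16:20–17:30.
Zheng ∩ Anders: 10:00–11:50.
Zheng ∩ Anders ∩ Sven: 10:00–10:30, 11:20–11:40.
Restricted to 09:10–16:20: 10:00–10:30, 11:20–11:40.
Windows ≥ 30 min: 10:00–10:30.
Earliest such window starts at 10:00.

10:00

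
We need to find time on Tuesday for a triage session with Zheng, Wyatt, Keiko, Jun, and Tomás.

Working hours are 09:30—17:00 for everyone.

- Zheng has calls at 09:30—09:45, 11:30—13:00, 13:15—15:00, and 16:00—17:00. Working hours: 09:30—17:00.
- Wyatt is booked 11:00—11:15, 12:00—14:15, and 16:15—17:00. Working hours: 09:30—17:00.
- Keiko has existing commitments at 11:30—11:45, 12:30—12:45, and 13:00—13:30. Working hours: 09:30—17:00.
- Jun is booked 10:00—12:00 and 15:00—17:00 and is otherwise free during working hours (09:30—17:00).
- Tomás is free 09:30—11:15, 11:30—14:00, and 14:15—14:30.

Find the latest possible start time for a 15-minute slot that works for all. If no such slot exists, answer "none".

09:45

Zheng free within 09:30–17:00: 09:45–11:30, 13:00–13:15, 15:00–16:00.
Wyatt free within 09:30–17:00: 09:30–11:00, 11:15–12:00, 14:15–16:15.
Keiko free within 09:30–17:00: 09:30–11:30, 11:45–12:30, 12:45–13:00, 13:30–17:00.
Jun free within 09:30–17:00: 09:30–10:00, 12:00–15:00.
Zheng ∩ Wyatt: 09:45–11:00, 11:15–11:30, 15:00–16:00.
Zheng ∩ Wyatt ∩ Keiko: 09:45–11:00, 11:15–11:30, 15:00–16:00.
Zheng ∩ Wyatt ∩ Keiko ∩ Jun: 09:45–10:00.
Zheng ∩ Wyatt ∩ Keiko ∩ Jun ∩ Tomás: 09:45–10:00.
Windows ≥ 15 min: 09:45–10:00.
Latest start in the last window 09:45–10:00 is 10:00 − 15 min = 09:45.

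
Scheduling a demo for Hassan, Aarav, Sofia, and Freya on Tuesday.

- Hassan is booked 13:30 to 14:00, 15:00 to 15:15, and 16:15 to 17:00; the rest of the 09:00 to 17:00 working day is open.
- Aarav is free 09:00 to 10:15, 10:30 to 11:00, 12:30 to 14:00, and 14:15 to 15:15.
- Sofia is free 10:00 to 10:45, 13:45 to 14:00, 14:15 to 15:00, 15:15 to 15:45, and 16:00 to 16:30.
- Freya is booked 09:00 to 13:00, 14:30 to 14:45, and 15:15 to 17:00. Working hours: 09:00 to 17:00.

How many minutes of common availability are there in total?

30 minutes

Hassan free within 09:00–17:00: 09:00–13:30, 14:00–15:00, 15:15–16:15.
Freya free within 09:00–17:00: 13:00–14:30, 14:45–15:15.
Hassan ∩ Aarav: 09:00–10:15, 10:30–11:00, 12:30–13:30, 14:15–15:00.
Hassan ∩ Aarav ∩ Sofia: 10:00–10:15, 10:30–10:45, 14:15–15:00.
Hassan ∩ Aarav ∩ Sofia ∩ Freya: 14:15–14:30, 14:45–15:00.
Total common minutes: 15 + 15 = 30.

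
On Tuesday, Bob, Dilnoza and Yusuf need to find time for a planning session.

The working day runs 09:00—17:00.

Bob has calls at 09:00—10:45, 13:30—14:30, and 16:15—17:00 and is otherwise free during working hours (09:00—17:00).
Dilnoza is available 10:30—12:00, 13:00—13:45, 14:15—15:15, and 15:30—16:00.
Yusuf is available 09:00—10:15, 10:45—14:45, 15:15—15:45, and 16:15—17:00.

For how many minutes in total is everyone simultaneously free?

135 minutes

Bob free within 09:00–17:00: 10:45–13:30, 14:30–16:15.
Bob ∩ Dilnoza: 10:45–12:00, 13:00–13:30, 14:30–15:15, 15:30–16:00.
Bob ∩ Dilnoza ∩ Yusuf: 10:45–12:00, 13:00–13:30, 14:30–14:45, 15:30–15:45.
Total common minutes: 75 + 30 + 15 + 15 = 135.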